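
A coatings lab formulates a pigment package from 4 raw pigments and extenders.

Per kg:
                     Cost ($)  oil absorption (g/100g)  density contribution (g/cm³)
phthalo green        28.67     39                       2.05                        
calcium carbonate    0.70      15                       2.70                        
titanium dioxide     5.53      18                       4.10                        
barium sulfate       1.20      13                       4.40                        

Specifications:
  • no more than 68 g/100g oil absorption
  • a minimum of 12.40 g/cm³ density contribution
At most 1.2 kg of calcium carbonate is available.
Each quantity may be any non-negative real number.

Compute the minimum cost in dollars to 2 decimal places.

Set it up as a linear program. Let x1 = kg of phthalo green, x2 = kg of calcium carbonate, x3 = kg of titanium dioxide, x4 = kg of barium sulfate.
Minimise 28.67x1 + 0.7x2 + 5.53x3 + 1.2x4 s.t.:
  39x1 + 15x2 + 18x3 + 13x4 ≤ 68   (oil absorption)
  2.05x1 + 2.7x2 + 4.1x3 + 4.4x4 ≥ 12.4   (density contribution)
  x2 ≤ 1.2
  x1, x2, x3, x4 ≥ 0.
The optimal basis is {calcium carbonate, barium sulfate}; phthalo green, titanium dioxide drop out. Binding constraints: density contribution and the calcium carbonate cap.
Solving gives x2 = 1.2, x4 = 2.082.
Hence cost = 0.7·1.2 + 1.2·2.082 = $3.3384.

$3.34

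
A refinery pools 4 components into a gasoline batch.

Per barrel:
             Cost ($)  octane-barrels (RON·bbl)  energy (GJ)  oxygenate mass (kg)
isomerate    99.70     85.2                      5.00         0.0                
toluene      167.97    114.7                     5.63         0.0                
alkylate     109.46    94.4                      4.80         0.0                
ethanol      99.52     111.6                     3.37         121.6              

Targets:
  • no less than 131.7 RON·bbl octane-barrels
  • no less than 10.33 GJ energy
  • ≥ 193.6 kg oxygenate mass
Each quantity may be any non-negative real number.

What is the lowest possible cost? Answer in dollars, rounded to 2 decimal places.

This is a linear program. Let x1 = barrels of isomerate, x2 = barrels of toluene, x3 = barrels of alkylate, x4 = barrels of ethanol.
min 99.7x1 + 167.97x2 + 109.46x3 + 99.52x4 s.t.:
  85.2x1 + 114.7x2 + 94.4x3 + 111.6x4 ≥ 131.7   (octane-barrels)
  5x1 + 5.63x2 + 4.8x3 + 3.37x4 ≥ 10.33   (energy)
  121.6x4 ≥ 193.6   (oxygenate mass)
  x1, x2, x3, x4 ≥ 0.
The optimal basis is {isomerate, ethanol}; toluene, alkylate drop out. There the energy and oxygenate mass constraints are tight.
So isomerate = 0.99292 barrels, ethanol = 1.5921 barrels.
Cost = 99.7·0.99292 + 99.52·1.5921 = 257.4399.

$257.44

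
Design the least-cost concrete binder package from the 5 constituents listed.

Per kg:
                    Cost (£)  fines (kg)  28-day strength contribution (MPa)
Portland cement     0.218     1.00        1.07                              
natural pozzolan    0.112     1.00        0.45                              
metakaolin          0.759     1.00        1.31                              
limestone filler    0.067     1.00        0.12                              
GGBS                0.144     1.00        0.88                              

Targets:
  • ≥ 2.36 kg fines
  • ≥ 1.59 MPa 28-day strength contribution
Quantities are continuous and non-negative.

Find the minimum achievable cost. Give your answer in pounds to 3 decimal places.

Let x1 = kg of Portland cement, x2 = kg of natural pozzolan, x3 = kg of metakaolin, x4 = kg of limestone filler, x5 = kg of GGBS.
min 0.218x1 + 0.112x2 + 0.759x3 + 0.067x4 + 0.144x5 subject to:
  1x1 + 1x2 + 1x3 + 1x4 + 1x5 ≥ 2.36   (fines)
  1.07x1 + 0.45x2 + 1.31x3 + 0.12x4 + 0.88x5 ≥ 1.59   (28-day strength contribution)
  x1, x2, x3, x4, x5 ≥ 0.
The minimum-cost mix takes nothing from Portland cement, natural pozzolan, metakaolin — only limestone filler, GGBS. Binding constraints: fines and 28-day strength contribution.
Optimal quantities: limestone filler = 0.64053 kg, GGBS = 1.7195 kg.
Objective = 0.067·0.64053 + 0.144·1.7195 = 0.29052.

£0.291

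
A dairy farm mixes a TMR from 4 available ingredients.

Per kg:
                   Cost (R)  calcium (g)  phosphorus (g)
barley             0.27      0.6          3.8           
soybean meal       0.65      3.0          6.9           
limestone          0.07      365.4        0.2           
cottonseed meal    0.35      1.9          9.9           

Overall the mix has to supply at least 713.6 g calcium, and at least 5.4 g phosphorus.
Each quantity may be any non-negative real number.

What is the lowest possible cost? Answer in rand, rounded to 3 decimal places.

R0.314

Treat it as an LP. Let x1 = kg of barley, x2 = kg of soybean meal, x3 = kg of limestone, x4 = kg of cottonseed meal.
Minimise 0.27x1 + 0.65x2 + 0.07x3 + 0.35x4 subject to:
  0.6x1 + 3x2 + 365.4x3 + 1.9x4 ≥ 713.6   (calcium)
  3.8x1 + 6.9x2 + 0.2x3 + 9.9x4 ≥ 5.4   (phosphorus)
  x1, x2, x3, x4 ≥ 0.
The minimum-cost mix takes nothing from barley, soybean meal — only limestone, cottonseed meal. There the calcium and phosphorus constraints are tight.
Optimal quantities: limestone = 1.95 kg, cottonseed meal = 0.5061 kg.
Objective = 0.07·1.95 + 0.35·0.5061 = 0.31364.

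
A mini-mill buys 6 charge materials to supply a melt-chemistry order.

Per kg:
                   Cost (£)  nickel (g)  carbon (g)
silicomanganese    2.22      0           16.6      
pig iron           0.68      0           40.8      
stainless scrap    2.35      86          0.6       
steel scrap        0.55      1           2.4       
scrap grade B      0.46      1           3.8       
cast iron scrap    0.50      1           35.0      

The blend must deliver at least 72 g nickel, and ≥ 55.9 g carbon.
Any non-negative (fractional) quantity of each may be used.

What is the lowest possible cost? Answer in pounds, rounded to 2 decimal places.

£2.72

Treat it as an LP. Let x1 = kg of silicomanganese, x2 = kg of pig iron, x3 = kg of stainless scrap, x4 = kg of steel scrap, x5 = kg of scrap grade B, x6 = kg of cast iron scrap.
Minimize 2.22x1 + 0.68x2 + 2.35x3 + 0.55x4 + 0.46x5 + 0.5x6 subject to:
  86x3 + 1x4 + 1x5 + 1x6 ≥ 72   (nickel)
  16.6x1 + 40.8x2 + 0.6x3 + 2.4x4 + 3.8x5 + 35x6 ≥ 55.9   (carbon)
  x1, x2, x3, x4, x5, x6 ≥ 0.
The cheapest feasible vertex uses only stainless scrap, cast iron scrap; silicomanganese, pig iron, steel scrap, scrap grade B are not used. There the nickel and carbon constraints are tight.
Solving gives x3 = 0.8188, x6 = 1.583.
Cost = 2.35·0.8188 + 0.5·1.583 = 2.7157.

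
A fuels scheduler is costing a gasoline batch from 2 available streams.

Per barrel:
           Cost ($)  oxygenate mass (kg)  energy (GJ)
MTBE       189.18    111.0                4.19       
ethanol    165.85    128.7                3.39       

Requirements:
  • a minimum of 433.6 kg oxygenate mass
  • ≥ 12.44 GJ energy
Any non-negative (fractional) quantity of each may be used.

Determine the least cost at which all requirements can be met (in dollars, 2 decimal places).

Set it up as a linear program. Let x1 = barrels of MTBE, x2 = barrels of ethanol.
min 189.18x1 + 165.85x2 subject to:
  111x1 + 128.7x2 ≥ 433.6   (oxygenate mass)
  4.19x1 + 3.39x2 ≥ 12.44   (energy)
  x1, x2 ≥ 0.
Both inputs are positive at the optimum. The oxygenate mass and energy requirements are met with equality.
That vertex is x1 = 0.804624, x2 = 2.67511.
Total cost: 189.18·0.804624 + 165.85·2.67511 = 595.8858.

$595.89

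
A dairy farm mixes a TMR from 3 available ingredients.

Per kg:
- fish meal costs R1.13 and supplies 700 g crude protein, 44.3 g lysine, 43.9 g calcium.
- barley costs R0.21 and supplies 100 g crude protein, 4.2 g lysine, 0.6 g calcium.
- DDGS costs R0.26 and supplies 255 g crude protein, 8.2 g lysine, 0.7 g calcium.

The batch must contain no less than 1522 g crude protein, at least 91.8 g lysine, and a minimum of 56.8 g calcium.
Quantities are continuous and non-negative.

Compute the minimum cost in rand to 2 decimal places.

This is a linear program. Let x1 = kg of fish meal, x2 = kg of barley, x3 = kg of DDGS.
min 1.13x1 + 0.21x2 + 0.26x3 subject to:
  700x1 + 100x2 + 255x3 ≥ 1522   (crude protein)
  44.3x1 + 4.2x2 + 8.2x3 ≥ 91.8   (lysine)
  43.9x1 + 0.6x2 + 0.7x3 ≥ 56.8   (calcium)
  x1, x2, x3 ≥ 0.
The optimal basis is {fish meal, DDGS}; barley drops out. The crude protein and lysine requirements are met with equality.
Solving gives x1 = 1.967, x3 = 0.5695.
Cost = 1.13·1.967 + 0.26·0.5695 = 2.3708.

R2.37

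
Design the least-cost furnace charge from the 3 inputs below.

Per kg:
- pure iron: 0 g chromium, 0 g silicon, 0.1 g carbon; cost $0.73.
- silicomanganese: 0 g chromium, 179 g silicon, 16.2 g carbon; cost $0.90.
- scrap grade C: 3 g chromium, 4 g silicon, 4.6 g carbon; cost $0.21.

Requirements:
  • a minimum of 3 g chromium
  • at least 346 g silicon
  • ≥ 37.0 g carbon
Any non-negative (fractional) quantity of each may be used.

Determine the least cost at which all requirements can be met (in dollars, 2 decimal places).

$1.99

Let x1 = kg of pure iron, x2 = kg of silicomanganese, x3 = kg of scrap grade C.
Minimize 0.73x1 + 0.9x2 + 0.21x3 subject to:
  3x3 ≥ 3   (chromium)
  179x2 + 4x3 ≥ 346   (silicon)
  0.1x1 + 16.2x2 + 4.6x3 ≥ 37   (carbon)
  x1, x2, x3 ≥ 0.
The cheapest feasible vertex uses only silicomanganese, scrap grade C; pure iron is not used. The silicon and carbon requirements are met with equality.
Solving gives x2 = 1.903, x3 = 1.342.
Cost = 0.9·1.903 + 0.21·1.342 = 1.9945.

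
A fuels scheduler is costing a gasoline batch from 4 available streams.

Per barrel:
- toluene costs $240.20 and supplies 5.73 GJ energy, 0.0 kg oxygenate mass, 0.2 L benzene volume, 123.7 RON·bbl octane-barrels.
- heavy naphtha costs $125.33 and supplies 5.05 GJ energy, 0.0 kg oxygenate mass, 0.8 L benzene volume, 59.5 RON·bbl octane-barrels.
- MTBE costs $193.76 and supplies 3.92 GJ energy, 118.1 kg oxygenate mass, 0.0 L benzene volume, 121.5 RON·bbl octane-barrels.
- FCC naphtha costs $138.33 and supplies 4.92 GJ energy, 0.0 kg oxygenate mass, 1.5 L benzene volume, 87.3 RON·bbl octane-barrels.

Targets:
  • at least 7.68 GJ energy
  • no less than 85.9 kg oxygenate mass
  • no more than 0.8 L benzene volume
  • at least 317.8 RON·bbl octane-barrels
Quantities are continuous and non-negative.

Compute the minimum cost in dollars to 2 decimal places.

Let x1 = barrels of toluene, x2 = barrels of heavy naphtha, x3 = barrels of MTBE, x4 = barrels of FCC naphtha.
Minimize 240.2x1 + 125.33x2 + 193.76x3 + 138.33x4 s.t.:
  5.73x1 + 5.05x2 + 3.92x3 + 4.92x4 ≥ 7.68   (energy)
  118.1x3 ≥ 85.9   (oxygenate mass)
  0.2x1 + 0.8x2 + 1.5x4 ≤ 0.8   (benzene volume)
  123.7x1 + 59.5x2 + 121.5x3 + 87.3x4 ≥ 317.8   (octane-barrels)
  x1, x2, x3, x4 ≥ 0.
The minimum-cost mix takes nothing from toluene, heavy naphtha — only MTBE, FCC naphtha. Binding constraints: benzene volume and octane-barrels.
So MTBE = 2.2324 barrels, FCC naphtha = 0.53333 barrels.
Cost = 193.76·2.2324 + 138.33·0.53333 = 506.3254.

$506.33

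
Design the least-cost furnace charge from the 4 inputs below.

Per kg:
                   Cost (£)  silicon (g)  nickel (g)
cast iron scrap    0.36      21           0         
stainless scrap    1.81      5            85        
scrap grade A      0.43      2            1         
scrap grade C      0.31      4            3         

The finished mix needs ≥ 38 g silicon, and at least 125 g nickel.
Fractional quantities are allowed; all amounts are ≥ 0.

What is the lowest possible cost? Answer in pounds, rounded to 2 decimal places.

Treat it as an LP. Let x1 = kg of cast iron scrap, x2 = kg of stainless scrap, x3 = kg of scrap grade A, x4 = kg of scrap grade C.
Minimise 0.36x1 + 1.81x2 + 0.43x3 + 0.31x4 subject to:
  21x1 + 5x2 + 2x3 + 4x4 ≥ 38   (silicon)
  85x2 + 1x3 + 3x4 ≥ 125   (nickel)
  x1, x2, x3, x4 ≥ 0.
At the optimum only cast iron scrap, stainless scrap are positive (scrap grade A, scrap grade C = 0). Binding constraints: silicon and nickel.
Optimal quantities: cast iron scrap = 1.459 kg, stainless scrap = 1.471 kg.
Total cost: 0.36·1.459 + 1.81·1.471 = 3.1878.

£3.19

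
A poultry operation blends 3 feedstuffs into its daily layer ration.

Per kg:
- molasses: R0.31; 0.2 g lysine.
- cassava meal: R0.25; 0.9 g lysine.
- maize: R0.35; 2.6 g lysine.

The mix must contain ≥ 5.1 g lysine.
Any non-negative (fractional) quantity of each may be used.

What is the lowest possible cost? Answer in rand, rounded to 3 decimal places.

Let x1 = kg of molasses, x2 = kg of cassava meal, x3 = kg of maize.
Minimize 0.31x1 + 0.25x2 + 0.35x3 subject to:
  0.2x1 + 0.9x2 + 2.6x3 ≥ 5.1   (lysine)
  x1, x2, x3 ≥ 0.
The cheapest feasible vertex uses only maize; molasses, cassava meal are not used. Binding constraint: lysine.
Optimal quantities: maize = 1.962 kg.
Hence cost = 0.35·1.962 = R0.68670.

R0.687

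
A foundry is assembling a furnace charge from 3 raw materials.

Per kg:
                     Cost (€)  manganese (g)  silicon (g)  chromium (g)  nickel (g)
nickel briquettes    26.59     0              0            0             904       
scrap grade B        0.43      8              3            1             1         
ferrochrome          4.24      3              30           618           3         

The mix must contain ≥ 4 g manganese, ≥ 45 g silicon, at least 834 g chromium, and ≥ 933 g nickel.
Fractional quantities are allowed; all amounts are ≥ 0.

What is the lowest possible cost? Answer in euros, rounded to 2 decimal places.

€33.65

This is a linear program. Let x1 = kg of nickel briquettes, x2 = kg of scrap grade B, x3 = kg of ferrochrome.
Minimize 26.59x1 + 0.43x2 + 4.24x3 with:
  8x2 + 3x3 ≥ 4   (manganese)
  3x2 + 30x3 ≥ 45   (silicon)
  1x2 + 618x3 ≥ 834   (chromium)
  904x1 + 1x2 + 3x3 ≥ 933   (nickel)
  x1, x2, x3 ≥ 0.
All 3 inputs are positive at the optimum. The silicon, chromium, nickel requirements are met with equality.
So nickel briquettes = 1.026 kg, scrap grade B = 1.53 kg, ferrochrome = 1.347 kg.
Total cost: 26.59·1.026 + 0.43·1.53 + 4.24·1.347 = 33.6505.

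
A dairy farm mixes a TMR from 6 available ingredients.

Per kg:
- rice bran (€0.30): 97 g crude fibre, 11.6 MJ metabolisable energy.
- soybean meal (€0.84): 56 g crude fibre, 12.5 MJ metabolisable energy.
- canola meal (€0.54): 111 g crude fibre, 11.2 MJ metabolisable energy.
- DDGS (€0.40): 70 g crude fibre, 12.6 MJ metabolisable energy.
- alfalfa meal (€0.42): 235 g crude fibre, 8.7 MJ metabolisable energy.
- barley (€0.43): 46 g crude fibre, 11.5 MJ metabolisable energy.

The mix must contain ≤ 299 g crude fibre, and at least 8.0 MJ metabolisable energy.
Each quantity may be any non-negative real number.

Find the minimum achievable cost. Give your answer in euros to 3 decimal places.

Let x1 = kg of rice bran, x2 = kg of soybean meal, x3 = kg of canola meal, x4 = kg of DDGS, x5 = kg of alfalfa meal, x6 = kg of barley.
Minimize 0.3x1 + 0.84x2 + 0.54x3 + 0.4x4 + 0.42x5 + 0.43x6 s.t.:
  97x1 + 56x2 + 111x3 + 70x4 + 235x5 + 46x6 ≤ 299   (crude fibre)
  11.6x1 + 12.5x2 + 11.2x3 + 12.6x4 + 8.7x5 + 11.5x6 ≥ 8   (metabolisable energy)
  x1, x2, x3, x4, x5, x6 ≥ 0.
The cheapest feasible vertex uses only rice bran; soybean meal, canola meal, DDGS, alfalfa meal, barley are not used. There the metabolisable energy constraint is tight.
Optimal quantities: rice bran = 0.6897 kg.
Hence cost = 0.3·0.6897 = €0.20691.

€0.207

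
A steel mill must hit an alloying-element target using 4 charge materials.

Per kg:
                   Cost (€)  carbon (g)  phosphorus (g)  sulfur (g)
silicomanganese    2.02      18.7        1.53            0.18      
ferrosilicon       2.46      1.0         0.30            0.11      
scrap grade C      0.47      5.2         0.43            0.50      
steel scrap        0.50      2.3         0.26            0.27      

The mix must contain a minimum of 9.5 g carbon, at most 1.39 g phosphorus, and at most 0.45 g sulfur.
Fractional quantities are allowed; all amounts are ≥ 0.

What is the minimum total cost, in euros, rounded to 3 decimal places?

€0.953

Treat it as an LP. Let x1 = kg of silicomanganese, x2 = kg of ferrosilicon, x3 = kg of scrap grade C, x4 = kg of steel scrap.
Minimise 2.02x1 + 2.46x2 + 0.47x3 + 0.5x4 s.t.:
  18.7x1 + 1x2 + 5.2x3 + 2.3x4 ≥ 9.5   (carbon)
  1.53x1 + 0.3x2 + 0.43x3 + 0.26x4 ≤ 1.39   (phosphorus)
  0.18x1 + 0.11x2 + 0.5x3 + 0.27x4 ≤ 0.45   (sulfur)
  x1, x2, x3, x4 ≥ 0.
At the optimum only silicomanganese, scrap grade C are positive (ferrosilicon, steel scrap = 0). Binding constraints: carbon and sulfur.
So silicomanganese = 0.2864 kg, scrap grade C = 0.7969 kg.
Total cost: 2.02·0.2864 + 0.47·0.7969 = 0.95307.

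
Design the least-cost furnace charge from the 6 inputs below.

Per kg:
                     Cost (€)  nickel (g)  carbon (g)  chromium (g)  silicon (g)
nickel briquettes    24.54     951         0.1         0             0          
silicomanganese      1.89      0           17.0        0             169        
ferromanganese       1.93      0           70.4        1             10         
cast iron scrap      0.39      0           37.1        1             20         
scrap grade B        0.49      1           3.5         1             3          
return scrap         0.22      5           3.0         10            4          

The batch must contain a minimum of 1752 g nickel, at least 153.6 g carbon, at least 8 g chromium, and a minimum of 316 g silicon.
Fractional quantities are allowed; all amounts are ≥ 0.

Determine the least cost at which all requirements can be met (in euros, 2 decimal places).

€49.34

This is a linear program. Let x1 = kg of nickel briquettes, x2 = kg of silicomanganese, x3 = kg of ferromanganese, x4 = kg of cast iron scrap, x5 = kg of scrap grade B, x6 = kg of return scrap.
Minimize 24.54x1 + 1.89x2 + 1.93x3 + 0.39x4 + 0.49x5 + 0.22x6 subject to:
  951x1 + 1x5 + 5x6 ≥ 1752   (nickel)
  0.1x1 + 17x2 + 70.4x3 + 37.1x4 + 3.5x5 + 3x6 ≥ 153.6   (carbon)
  1x3 + 1x4 + 1x5 + 10x6 ≥ 8   (chromium)
  169x2 + 10x3 + 20x4 + 3x5 + 4x6 ≥ 316   (silicon)
  x1, x2, x3, x4, x5, x6 ≥ 0.
The optimal basis is {nickel briquettes, silicomanganese, cast iron scrap, return scrap}; ferromanganese, scrap grade B drop out. There the nickel, carbon, chromium, silicon constraints are tight.
So nickel briquettes = 1.84 kg, silicomanganese = 1.453 kg, cast iron scrap = 3.433 kg, return scrap = 0.4567 kg.
Hence cost = 24.54·1.84 + 1.89·1.453 + 0.39·3.433 + 0.22·0.4567 = €49.3391.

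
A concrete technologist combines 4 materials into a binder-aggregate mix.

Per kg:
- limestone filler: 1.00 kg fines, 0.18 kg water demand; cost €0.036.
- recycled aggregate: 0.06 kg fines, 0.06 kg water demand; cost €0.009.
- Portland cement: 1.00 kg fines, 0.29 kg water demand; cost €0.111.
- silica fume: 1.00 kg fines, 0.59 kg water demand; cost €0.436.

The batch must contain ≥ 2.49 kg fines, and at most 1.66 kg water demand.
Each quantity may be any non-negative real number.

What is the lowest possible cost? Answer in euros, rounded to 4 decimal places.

€0.0896

Treat it as an LP. Let x1 = kg of limestone filler, x2 = kg of recycled aggregate, x3 = kg of Portland cement, x4 = kg of silica fume.
min 0.036x1 + 0.009x2 + 0.111x3 + 0.436x4 s.t.:
  1x1 + 0.06x2 + 1x3 + 1x4 ≥ 2.49   (fines)
  0.18x1 + 0.06x2 + 0.29x3 + 0.59x4 ≤ 1.66   (water demand)
  x1, x2, x3, x4 ≥ 0.
The cheapest feasible vertex uses only limestone filler; recycled aggregate, Portland cement, silica fume are not used. There the fines constraint is tight.
Solving gives x1 = 2.49.
Total cost: 0.036·2.49 = 0.089640.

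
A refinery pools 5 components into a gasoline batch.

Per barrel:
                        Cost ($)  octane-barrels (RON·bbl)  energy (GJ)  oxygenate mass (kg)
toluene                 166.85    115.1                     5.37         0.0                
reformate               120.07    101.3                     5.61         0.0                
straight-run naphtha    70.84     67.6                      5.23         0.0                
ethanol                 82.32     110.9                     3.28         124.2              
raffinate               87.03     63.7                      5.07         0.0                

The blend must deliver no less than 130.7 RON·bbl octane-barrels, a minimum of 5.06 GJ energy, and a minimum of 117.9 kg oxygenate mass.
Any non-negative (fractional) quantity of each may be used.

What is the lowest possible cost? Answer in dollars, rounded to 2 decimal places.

Treat it as an LP. Let x1 = barrels of toluene, x2 = barrels of reformate, x3 = barrels of straight-run naphtha, x4 = barrels of ethanol, x5 = barrels of raffinate.
Minimise 166.85x1 + 120.07x2 + 70.84x3 + 82.32x4 + 87.03x5 s.t.:
  115.1x1 + 101.3x2 + 67.6x3 + 110.9x4 + 63.7x5 ≥ 130.7   (octane-barrels)
  5.37x1 + 5.61x2 + 5.23x3 + 3.28x4 + 5.07x5 ≥ 5.06   (energy)
  124.2x4 ≥ 117.9   (oxygenate mass)
  x1, x2, x3, x4, x5 ≥ 0.
At the optimum only straight-run naphtha, ethanol are positive (toluene, reformate, raffinate = 0). The octane-barrels and energy requirements are met with equality.
Solving gives x3 = 0.3697, x4 = 0.9532.
Total cost: 70.84·0.3697 + 82.32·0.9532 = 104.6570.

$104.66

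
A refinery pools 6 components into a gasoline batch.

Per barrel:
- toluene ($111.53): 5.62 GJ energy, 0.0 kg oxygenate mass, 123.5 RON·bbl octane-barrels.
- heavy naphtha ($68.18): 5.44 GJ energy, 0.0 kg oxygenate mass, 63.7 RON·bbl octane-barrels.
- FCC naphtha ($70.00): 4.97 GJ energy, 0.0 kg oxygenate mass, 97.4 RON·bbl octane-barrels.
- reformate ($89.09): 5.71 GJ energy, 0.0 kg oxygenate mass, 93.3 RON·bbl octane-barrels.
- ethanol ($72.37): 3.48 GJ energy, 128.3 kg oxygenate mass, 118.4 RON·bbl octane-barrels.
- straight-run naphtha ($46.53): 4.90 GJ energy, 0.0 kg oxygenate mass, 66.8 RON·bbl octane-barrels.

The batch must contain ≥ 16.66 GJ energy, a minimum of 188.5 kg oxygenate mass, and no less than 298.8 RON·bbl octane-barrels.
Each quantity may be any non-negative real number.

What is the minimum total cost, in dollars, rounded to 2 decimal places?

$215.98

Let x1 = barrels of toluene, x2 = barrels of heavy naphtha, x3 = barrels of FCC naphtha, x4 = barrels of reformate, x5 = barrels of ethanol, x6 = barrels of straight-run naphtha.
Minimise 111.53x1 + 68.18x2 + 70x3 + 89.09x4 + 72.37x5 + 46.53x6 subject to:
  5.62x1 + 5.44x2 + 4.97x3 + 5.71x4 + 3.48x5 + 4.9x6 ≥ 16.66   (energy)
  128.3x5 ≥ 188.5   (oxygenate mass)
  123.5x1 + 63.7x2 + 97.4x3 + 93.3x4 + 118.4x5 + 66.8x6 ≥ 298.8   (octane-barrels)
  x1, x2, x3, x4, x5, x6 ≥ 0.
The cheapest feasible vertex uses only ethanol, straight-run naphtha; toluene, heavy naphtha, FCC naphtha, reformate are not used. Binding constraints: energy and oxygenate mass.
Optimal quantities: ethanol = 1.469 barrels, straight-run naphtha = 2.357 barrels.
Objective = 72.37·1.469 + 46.53·2.357 = 215.9827.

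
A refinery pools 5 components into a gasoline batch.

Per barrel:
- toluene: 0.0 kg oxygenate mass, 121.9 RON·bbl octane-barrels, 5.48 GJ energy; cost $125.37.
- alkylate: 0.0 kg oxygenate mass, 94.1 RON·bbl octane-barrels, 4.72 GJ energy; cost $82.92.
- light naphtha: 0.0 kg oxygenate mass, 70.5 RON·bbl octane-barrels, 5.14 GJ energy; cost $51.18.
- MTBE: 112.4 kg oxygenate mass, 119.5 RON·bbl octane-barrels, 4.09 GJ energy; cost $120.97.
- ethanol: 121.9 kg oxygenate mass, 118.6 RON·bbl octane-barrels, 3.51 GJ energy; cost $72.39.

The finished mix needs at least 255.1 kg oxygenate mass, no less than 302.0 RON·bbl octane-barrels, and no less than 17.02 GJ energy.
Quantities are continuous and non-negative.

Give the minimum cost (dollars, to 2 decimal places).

$247.82

Set it up as a linear program. Let x1 = barrels of toluene, x2 = barrels of alkylate, x3 = barrels of light naphtha, x4 = barrels of MTBE, x5 = barrels of ethanol.
min 125.37x1 + 82.92x2 + 51.18x3 + 120.97x4 + 72.39x5 subject to:
  112.4x4 + 121.9x5 ≥ 255.1   (oxygenate mass)
  121.9x1 + 94.1x2 + 70.5x3 + 119.5x4 + 118.6x5 ≥ 302   (octane-barrels)
  5.48x1 + 4.72x2 + 5.14x3 + 4.09x4 + 3.51x5 ≥ 17.02   (energy)
  x1, x2, x3, x4, x5 ≥ 0.
The minimum-cost mix takes nothing from toluene, alkylate, MTBE — only light naphtha, ethanol. There the oxygenate mass and energy constraints are tight.
That vertex is x3 = 1.8822, x5 = 2.0927.
Objective = 51.18·1.8822 + 72.39·2.0927 = 247.8215.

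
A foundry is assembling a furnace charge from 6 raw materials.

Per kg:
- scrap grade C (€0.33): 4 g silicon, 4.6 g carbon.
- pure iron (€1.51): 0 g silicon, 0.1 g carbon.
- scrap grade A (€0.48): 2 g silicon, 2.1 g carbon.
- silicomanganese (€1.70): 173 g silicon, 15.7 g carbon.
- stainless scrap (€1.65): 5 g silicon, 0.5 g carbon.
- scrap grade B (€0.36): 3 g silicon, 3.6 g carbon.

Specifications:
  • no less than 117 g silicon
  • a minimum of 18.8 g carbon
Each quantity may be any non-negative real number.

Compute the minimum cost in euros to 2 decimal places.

€1.71

Set it up as a linear program. Let x1 = kg of scrap grade C, x2 = kg of pure iron, x3 = kg of scrap grade A, x4 = kg of silicomanganese, x5 = kg of stainless scrap, x6 = kg of scrap grade B.
min 0.33x1 + 1.51x2 + 0.48x3 + 1.7x4 + 1.65x5 + 0.36x6 with:
  4x1 + 2x3 + 173x4 + 5x5 + 3x6 ≥ 117   (silicon)
  4.6x1 + 0.1x2 + 2.1x3 + 15.7x4 + 0.5x5 + 3.6x6 ≥ 18.8   (carbon)
  x1, x2, x3, x4, x5, x6 ≥ 0.
The minimum-cost mix takes nothing from pure iron, scrap grade A, stainless scrap, scrap grade B — only scrap grade C, silicomanganese. Binding constraints: silicon and carbon.
So scrap grade C = 1.931 kg, silicomanganese = 0.6317 kg.
Objective = 0.33·1.931 + 1.7·0.6317 = 1.7111.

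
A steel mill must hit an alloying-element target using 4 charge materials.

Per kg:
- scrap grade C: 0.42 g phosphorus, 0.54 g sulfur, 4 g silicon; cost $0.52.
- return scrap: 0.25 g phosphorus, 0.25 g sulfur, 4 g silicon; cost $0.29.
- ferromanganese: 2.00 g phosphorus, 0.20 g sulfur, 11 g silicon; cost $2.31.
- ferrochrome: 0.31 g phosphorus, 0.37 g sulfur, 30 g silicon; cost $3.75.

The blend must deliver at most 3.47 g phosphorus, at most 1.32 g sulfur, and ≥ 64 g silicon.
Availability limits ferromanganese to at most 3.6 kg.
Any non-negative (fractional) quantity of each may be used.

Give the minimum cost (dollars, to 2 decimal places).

Let x1 = kg of scrap grade C, x2 = kg of return scrap, x3 = kg of ferromanganese, x4 = kg of ferrochrome.
min 0.52x1 + 0.29x2 + 2.31x3 + 3.75x4 s.t.:
  0.42x1 + 0.25x2 + 2x3 + 0.31x4 ≤ 3.47   (phosphorus)
  0.54x1 + 0.25x2 + 0.2x3 + 0.37x4 ≤ 1.32   (sulfur)
  4x1 + 4x2 + 11x3 + 30x4 ≥ 64   (silicon)
  x3 ≤ 3.6
  x1, x2, x3, x4 ≥ 0.
At the optimum only return scrap, ferrochrome are positive (scrap grade C, ferromanganese = 0). The sulfur and silicon requirements are met with equality.
Optimal quantities: return scrap = 2.6445 kg, ferrochrome = 1.7807 kg.
Total cost: 0.29·2.6445 + 3.75·1.7807 = 7.4445.

$7.44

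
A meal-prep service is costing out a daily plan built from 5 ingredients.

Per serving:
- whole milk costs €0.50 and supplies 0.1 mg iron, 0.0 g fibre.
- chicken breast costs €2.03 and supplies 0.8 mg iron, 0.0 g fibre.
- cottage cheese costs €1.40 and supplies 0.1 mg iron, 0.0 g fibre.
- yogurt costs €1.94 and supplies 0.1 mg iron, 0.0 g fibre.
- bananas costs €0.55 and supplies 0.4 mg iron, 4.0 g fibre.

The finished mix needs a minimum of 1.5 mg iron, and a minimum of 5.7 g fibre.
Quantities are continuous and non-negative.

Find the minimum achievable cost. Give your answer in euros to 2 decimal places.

Let x1 = servings of whole milk, x2 = servings of chicken breast, x3 = servings of cottage cheese, x4 = servings of yogurt, x5 = servings of bananas.
Minimise 0.5x1 + 2.03x2 + 1.4x3 + 1.94x4 + 0.55x5 s.t.:
  0.1x1 + 0.8x2 + 0.1x3 + 0.1x4 + 0.4x5 ≥ 1.5   (iron)
  4x5 ≥ 5.7   (fibre)
  x1, x2, x3, x4, x5 ≥ 0.
At the optimum only bananas is positive (whole milk, chicken breast, cottage cheese, yogurt = 0). The iron requirement is met with equality.
So bananas = 3.75 servings.
Total cost: 0.55·3.75 = 2.0625.

€2.06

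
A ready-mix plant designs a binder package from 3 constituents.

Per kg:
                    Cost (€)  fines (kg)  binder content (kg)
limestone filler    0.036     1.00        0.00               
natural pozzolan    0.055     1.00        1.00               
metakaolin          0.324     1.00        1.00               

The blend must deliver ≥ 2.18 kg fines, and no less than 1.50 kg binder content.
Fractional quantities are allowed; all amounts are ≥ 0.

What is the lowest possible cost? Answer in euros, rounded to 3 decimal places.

€0.107

Let x1 = kg of limestone filler, x2 = kg of natural pozzolan, x3 = kg of metakaolin.
min 0.036x1 + 0.055x2 + 0.324x3 subject to:
  1x1 + 1x2 + 1x3 ≥ 2.18   (fines)
  1x2 + 1x3 ≥ 1.5   (binder content)
  x1, x2, x3 ≥ 0.
The cheapest feasible vertex uses only limestone filler, natural pozzolan; metakaolin is not used. There the fines and binder content constraints are tight.
So limestone filler = 0.68 kg, natural pozzolan = 1.5 kg.
Hence cost = 0.036·0.68 + 0.055·1.5 = €0.10698.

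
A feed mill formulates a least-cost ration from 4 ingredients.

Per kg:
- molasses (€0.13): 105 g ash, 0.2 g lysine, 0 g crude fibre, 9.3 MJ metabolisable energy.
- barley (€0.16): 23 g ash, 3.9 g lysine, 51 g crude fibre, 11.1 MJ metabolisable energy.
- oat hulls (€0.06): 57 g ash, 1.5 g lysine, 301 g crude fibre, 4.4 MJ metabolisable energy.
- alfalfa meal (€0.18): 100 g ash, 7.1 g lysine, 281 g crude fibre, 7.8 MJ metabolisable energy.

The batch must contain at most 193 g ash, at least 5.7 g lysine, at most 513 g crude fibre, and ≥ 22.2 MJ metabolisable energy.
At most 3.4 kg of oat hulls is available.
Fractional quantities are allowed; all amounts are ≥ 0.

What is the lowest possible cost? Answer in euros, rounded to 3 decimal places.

Treat it as an LP. Let x1 = kg of molasses, x2 = kg of barley, x3 = kg of oat hulls, x4 = kg of alfalfa meal.
Minimize 0.13x1 + 0.16x2 + 0.06x3 + 0.18x4 subject to:
  105x1 + 23x2 + 57x3 + 100x4 ≤ 193   (ash)
  0.2x1 + 3.9x2 + 1.5x3 + 7.1x4 ≥ 5.7   (lysine)
  51x2 + 301x3 + 281x4 ≤ 513   (crude fibre)
  9.3x1 + 11.1x2 + 4.4x3 + 7.8x4 ≥ 22.2   (metabolisable energy)
  x3 ≤ 3.4
  x1, x2, x3, x4 ≥ 0.
The cheapest feasible vertex uses only molasses, barley, oat hulls; alfalfa meal is not used. There the lysine, crude fibre, metabolisable energy constraints are tight.
Optimal quantities: molasses = 0.6612 kg, barley = 0.826 kg, oat hulls = 1.564 kg.
Cost = 0.13·0.6612 + 0.16·0.826 + 0.06·1.564 = 0.31196.

€0.312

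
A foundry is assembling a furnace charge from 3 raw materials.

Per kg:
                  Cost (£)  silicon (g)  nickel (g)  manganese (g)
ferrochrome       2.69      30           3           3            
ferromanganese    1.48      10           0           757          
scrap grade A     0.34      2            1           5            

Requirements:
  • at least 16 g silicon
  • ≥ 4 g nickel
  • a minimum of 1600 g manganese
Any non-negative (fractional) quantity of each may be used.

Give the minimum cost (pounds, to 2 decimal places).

£4.45

This is a linear program. Let x1 = kg of ferrochrome, x2 = kg of ferromanganese, x3 = kg of scrap grade A.
Minimise 2.69x1 + 1.48x2 + 0.34x3 with:
  30x1 + 10x2 + 2x3 ≥ 16   (silicon)
  3x1 + 1x3 ≥ 4   (nickel)
  3x1 + 757x2 + 5x3 ≥ 1600   (manganese)
  x1, x2, x3 ≥ 0.
The optimal basis is {ferromanganese, scrap grade A}; ferrochrome drops out. There the nickel and manganese constraints are tight.
Solving gives x2 = 2.087, x3 = 4.
Objective = 1.48·2.087 + 0.34·4 = 4.4488.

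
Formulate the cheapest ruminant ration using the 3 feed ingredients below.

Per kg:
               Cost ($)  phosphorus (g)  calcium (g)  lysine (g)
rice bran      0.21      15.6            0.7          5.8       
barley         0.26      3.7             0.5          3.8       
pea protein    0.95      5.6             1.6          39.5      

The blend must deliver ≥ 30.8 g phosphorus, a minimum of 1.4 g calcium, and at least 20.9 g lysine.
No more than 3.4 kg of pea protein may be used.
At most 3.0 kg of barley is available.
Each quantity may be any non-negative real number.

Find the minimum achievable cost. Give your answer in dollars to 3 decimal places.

$0.635

Let x1 = kg of rice bran, x2 = kg of barley, x3 = kg of pea protein.
Minimise 0.21x1 + 0.26x2 + 0.95x3 with:
  15.6x1 + 3.7x2 + 5.6x3 ≥ 30.8   (phosphorus)
  0.7x1 + 0.5x2 + 1.6x3 ≥ 1.4   (calcium)
  5.8x1 + 3.8x2 + 39.5x3 ≥ 20.9   (lysine)
  x3 ≤ 3.4
  x2 ≤ 3
  x1, x2, x3 ≥ 0.
The minimum-cost mix takes nothing from barley — only rice bran, pea protein. Binding constraints: phosphorus and lysine.
Optimal quantities: rice bran = 1.8837 kg, pea protein = 0.25252 kg.
Total cost: 0.21·1.8837 + 0.95·0.25252 = 0.63547.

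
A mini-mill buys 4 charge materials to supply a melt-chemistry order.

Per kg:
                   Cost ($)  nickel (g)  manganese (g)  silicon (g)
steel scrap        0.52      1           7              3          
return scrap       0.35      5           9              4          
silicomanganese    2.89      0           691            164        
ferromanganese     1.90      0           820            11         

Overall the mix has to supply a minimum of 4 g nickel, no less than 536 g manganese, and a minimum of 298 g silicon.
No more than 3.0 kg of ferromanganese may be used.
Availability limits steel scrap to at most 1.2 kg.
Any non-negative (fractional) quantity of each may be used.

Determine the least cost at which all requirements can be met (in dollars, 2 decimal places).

$5.47

This is a linear program. Let x1 = kg of steel scrap, x2 = kg of return scrap, x3 = kg of silicomanganese, x4 = kg of ferromanganese.
Minimise 0.52x1 + 0.35x2 + 2.89x3 + 1.9x4 s.t.:
  1x1 + 5x2 ≥ 4   (nickel)
  7x1 + 9x2 + 691x3 + 820x4 ≥ 536   (manganese)
  3x1 + 4x2 + 164x3 + 11x4 ≥ 298   (silicon)
  x4 ≤ 3
  x1 ≤ 1.2
  x1, x2, x3, x4 ≥ 0.
The optimal basis is {return scrap, silicomanganese}; steel scrap, ferromanganese drop out. There the nickel and silicon constraints are tight.
So return scrap = 0.8 kg, silicomanganese = 1.79756 kg.
Total cost: 0.35·0.8 + 2.89·1.79756 = 5.4749.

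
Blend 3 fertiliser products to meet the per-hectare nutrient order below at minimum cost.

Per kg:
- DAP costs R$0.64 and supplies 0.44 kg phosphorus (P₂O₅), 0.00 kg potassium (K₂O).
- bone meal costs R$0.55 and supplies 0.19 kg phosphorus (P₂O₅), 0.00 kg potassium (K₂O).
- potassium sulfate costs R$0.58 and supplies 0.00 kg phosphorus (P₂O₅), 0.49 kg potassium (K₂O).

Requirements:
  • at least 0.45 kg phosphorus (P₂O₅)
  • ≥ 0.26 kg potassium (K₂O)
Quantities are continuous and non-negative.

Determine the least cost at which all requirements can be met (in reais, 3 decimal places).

Let x1 = kg of DAP, x2 = kg of bone meal, x3 = kg of potassium sulfate.
min 0.64x1 + 0.55x2 + 0.58x3 subject to:
  0.44x1 + 0.19x2 ≥ 0.45   (phosphorus (P₂O₅))
  0.49x3 ≥ 0.26   (potassium (K₂O))
  x1, x2, x3 ≥ 0.
The minimum-cost mix takes nothing from bone meal — only DAP, potassium sulfate. Binding constraints: phosphorus (P₂O₅) and potassium (K₂O).
So DAP = 1.023 kg, potassium sulfate = 0.5306 kg.
Objective = 0.64·1.023 + 0.58·0.5306 = 0.96247.

R$0.962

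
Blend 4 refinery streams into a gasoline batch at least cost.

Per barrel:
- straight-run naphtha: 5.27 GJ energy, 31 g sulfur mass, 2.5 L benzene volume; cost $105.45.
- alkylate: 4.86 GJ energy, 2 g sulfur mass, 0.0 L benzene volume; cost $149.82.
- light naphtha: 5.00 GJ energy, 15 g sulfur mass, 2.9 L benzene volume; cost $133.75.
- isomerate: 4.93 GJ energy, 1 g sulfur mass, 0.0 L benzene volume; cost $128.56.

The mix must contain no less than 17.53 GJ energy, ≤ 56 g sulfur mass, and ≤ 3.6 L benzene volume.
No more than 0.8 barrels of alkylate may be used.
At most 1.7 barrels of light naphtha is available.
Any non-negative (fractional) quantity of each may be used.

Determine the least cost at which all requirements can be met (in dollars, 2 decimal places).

$411.09

Treat it as an LP. Let x1 = barrels of straight-run naphtha, x2 = barrels of alkylate, x3 = barrels of light naphtha, x4 = barrels of isomerate.
min 105.45x1 + 149.82x2 + 133.75x3 + 128.56x4 s.t.:
  5.27x1 + 4.86x2 + 5x3 + 4.93x4 ≥ 17.53   (energy)
  31x1 + 2x2 + 15x3 + 1x4 ≤ 56   (sulfur mass)
  2.5x1 + 2.9x3 ≤ 3.6   (benzene volume)
  x2 ≤ 0.8
  x3 ≤ 1.7
  x1, x2, x3, x4 ≥ 0.
The optimal basis is {straight-run naphtha, isomerate}; alkylate, light naphtha drop out. The energy and benzene volume requirements are met with equality.
Optimal quantities: straight-run naphtha = 1.44 barrels, isomerate = 2.0165 barrels.
Cost = 105.45·1.44 + 128.56·2.0165 = 411.0892.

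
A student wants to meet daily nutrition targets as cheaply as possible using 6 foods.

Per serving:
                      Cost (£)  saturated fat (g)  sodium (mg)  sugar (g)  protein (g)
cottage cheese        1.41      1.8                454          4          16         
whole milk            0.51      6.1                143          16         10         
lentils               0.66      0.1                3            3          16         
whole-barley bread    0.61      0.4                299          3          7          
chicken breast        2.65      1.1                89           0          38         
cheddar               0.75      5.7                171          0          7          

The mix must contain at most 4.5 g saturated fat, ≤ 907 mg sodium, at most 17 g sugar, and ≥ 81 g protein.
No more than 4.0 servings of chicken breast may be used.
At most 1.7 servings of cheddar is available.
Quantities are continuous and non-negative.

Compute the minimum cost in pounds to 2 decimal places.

Let x1 = servings of cottage cheese, x2 = servings of whole milk, x3 = servings of lentils, x4 = servings of whole-barley bread, x5 = servings of chicken breast, x6 = servings of cheddar.
Minimize 1.41x1 + 0.51x2 + 0.66x3 + 0.61x4 + 2.65x5 + 0.75x6 with:
  1.8x1 + 6.1x2 + 0.1x3 + 0.4x4 + 1.1x5 + 5.7x6 ≤ 4.5   (saturated fat)
  454x1 + 143x2 + 3x3 + 299x4 + 89x5 + 171x6 ≤ 907   (sodium)
  4x1 + 16x2 + 3x3 + 3x4 ≤ 17   (sugar)
  16x1 + 10x2 + 16x3 + 7x4 + 38x5 + 7x6 ≥ 81   (protein)
  x5 ≤ 4
  x6 ≤ 1.7
  x1, x2, x3, x4, x5, x6 ≥ 0.
The cheapest feasible vertex uses only lentils; cottage cheese, whole milk, whole-barley bread, chicken breast, cheddar are not used. Binding constraint: protein.
So lentils = 5.062 servings.
Hence cost = 0.66·5.062 = £3.3409.

£3.34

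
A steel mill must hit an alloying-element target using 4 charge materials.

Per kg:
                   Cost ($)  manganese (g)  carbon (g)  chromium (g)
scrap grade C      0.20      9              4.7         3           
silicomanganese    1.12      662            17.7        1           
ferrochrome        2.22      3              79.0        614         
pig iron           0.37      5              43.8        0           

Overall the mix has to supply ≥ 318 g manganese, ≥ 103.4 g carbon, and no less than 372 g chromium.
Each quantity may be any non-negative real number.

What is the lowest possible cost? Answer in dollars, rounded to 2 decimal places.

Set it up as a linear program. Let x1 = kg of scrap grade C, x2 = kg of silicomanganese, x3 = kg of ferrochrome, x4 = kg of pig iron.
Minimise 0.2x1 + 1.12x2 + 2.22x3 + 0.37x4 with:
  9x1 + 662x2 + 3x3 + 5x4 ≥ 318   (manganese)
  4.7x1 + 17.7x2 + 79x3 + 43.8x4 ≥ 103.4   (carbon)
  3x1 + 1x2 + 614x3 ≥ 372   (chromium)
  x1, x2, x3, x4 ≥ 0.
The optimal basis is {silicomanganese, ferrochrome, pig iron}; scrap grade C drops out. Binding constraints: manganese, carbon, chromium.
Optimal quantities: silicomanganese = 0.4695 kg, ferrochrome = 0.6051 kg, pig iron = 1.08 kg.
Hence cost = 1.12·0.4695 + 2.22·0.6051 + 0.37·1.08 = $2.2688.

$2.27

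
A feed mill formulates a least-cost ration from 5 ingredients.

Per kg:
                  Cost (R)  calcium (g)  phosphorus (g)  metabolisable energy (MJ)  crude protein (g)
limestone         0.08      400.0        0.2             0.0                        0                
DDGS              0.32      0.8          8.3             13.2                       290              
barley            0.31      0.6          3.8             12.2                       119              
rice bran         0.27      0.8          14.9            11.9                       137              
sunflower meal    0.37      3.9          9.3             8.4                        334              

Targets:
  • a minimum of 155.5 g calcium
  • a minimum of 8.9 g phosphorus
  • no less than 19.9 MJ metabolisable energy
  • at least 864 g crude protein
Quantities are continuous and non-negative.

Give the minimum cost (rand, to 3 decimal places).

R0.984

Treat it as an LP. Let x1 = kg of limestone, x2 = kg of DDGS, x3 = kg of barley, x4 = kg of rice bran, x5 = kg of sunflower meal.
min 0.08x1 + 0.32x2 + 0.31x3 + 0.27x4 + 0.37x5 with:
  400x1 + 0.8x2 + 0.6x3 + 0.8x4 + 3.9x5 ≥ 155.5   (calcium)
  0.2x1 + 8.3x2 + 3.8x3 + 14.9x4 + 9.3x5 ≥ 8.9   (phosphorus)
  13.2x2 + 12.2x3 + 11.9x4 + 8.4x5 ≥ 19.9   (metabolisable energy)
  290x2 + 119x3 + 137x4 + 334x5 ≥ 864   (crude protein)
  x1, x2, x3, x4, x5 ≥ 0.
At the optimum only limestone, DDGS are positive (barley, rice bran, sunflower meal = 0). The calcium and crude protein requirements are met with equality.
That vertex is x1 = 0.3828, x2 = 2.979.
Total cost: 0.08·0.3828 + 0.32·2.979 = 0.98390.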